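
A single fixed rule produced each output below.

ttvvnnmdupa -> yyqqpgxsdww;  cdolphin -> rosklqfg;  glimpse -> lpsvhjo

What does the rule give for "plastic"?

dvwlfso

What's happening: shift every letter 3 places forward in the alphabet (wrapping around), then move the first 2 characters to the end (rotate left by 2).
For "plastic", step one produces "sodvwlf"; step two turns that into "dvwlfso".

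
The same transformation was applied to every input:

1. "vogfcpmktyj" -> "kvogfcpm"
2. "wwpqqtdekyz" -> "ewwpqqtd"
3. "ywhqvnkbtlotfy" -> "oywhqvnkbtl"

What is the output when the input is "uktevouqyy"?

The pattern: delete the last 3 characters, then move the last character to the front.
Starting from "uktevouqyy": after the first operation, "uktevou"; after the second, "uuktevo".

uuktevo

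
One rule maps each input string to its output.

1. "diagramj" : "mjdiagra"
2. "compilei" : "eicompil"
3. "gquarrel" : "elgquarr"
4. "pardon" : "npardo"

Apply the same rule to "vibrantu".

tuvibran

The rule is to move the first 2 characters to the end (rotate left by 2), then swap the front and back halves of the string.
Applying both steps to "vibrantu": "brantuvi", then "tuvibran".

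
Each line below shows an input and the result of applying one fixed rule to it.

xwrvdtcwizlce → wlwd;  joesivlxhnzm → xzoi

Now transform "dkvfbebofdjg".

Looking at the pairs, the operation is to keep one character in every 3, starting at position 2 (positions 2nd, 5th, 8th, ...), then swap the front and back halves of the string.
Applying both steps to "dkvfbebofdjg": "kboj", then "ojkb".

ojkb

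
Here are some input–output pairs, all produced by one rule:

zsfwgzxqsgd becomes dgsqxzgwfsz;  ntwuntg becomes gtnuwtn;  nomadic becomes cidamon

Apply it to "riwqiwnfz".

The transformation: reverse the string.
Doing the same to "riwqiwnfz": "zfnwiqwir".

zfnwiqwir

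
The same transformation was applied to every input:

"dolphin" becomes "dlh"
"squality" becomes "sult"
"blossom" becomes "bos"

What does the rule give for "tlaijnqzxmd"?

In each case the input is transformed by: delete the last character, then keep every other character starting from the first (positions 1st, 3rd, 5th, ...).
"tlaijnqzxmd" → "tajqx".

tajqx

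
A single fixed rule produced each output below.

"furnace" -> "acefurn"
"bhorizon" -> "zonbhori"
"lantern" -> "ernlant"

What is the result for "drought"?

ghtdrou

Looking at the pairs, the operation is to move the last 3 characters to the front (rotate right by 3).
On "drought" that produces "ghtdrou".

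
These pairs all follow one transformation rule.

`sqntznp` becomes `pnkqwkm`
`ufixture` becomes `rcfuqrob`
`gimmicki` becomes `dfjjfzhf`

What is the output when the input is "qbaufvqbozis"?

Each output is the input with this applied: shift every letter 3 places backward in the alphabet (wrapping around).
So "qbaufvqbozis" becomes "nyxrcsnylwfp".

nyxrcsnylwfp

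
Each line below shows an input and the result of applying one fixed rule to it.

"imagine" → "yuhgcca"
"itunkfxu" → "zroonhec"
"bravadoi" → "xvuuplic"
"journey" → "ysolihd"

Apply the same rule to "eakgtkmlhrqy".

What's happening: shift every letter 6 places backward in the alphabet (wrapping around), then sort the characters into reverse alphabetical order.
Working it through for "eakgtkmlhrqy": intermediate "yueanegfblks", final "yusnlkgfeeba".

yusnlkgfeeba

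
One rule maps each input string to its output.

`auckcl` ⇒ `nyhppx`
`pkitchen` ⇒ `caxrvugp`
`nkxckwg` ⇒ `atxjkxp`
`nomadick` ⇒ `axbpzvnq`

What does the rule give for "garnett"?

tgngera

Looking at the pairs, the operation is to shift every letter 13 places forward in the alphabet (wrapping around) — i.e. ROT13, then take characters alternately from the front and the back (1st, last, 2nd, 2nd-last, ...).
For "garnett", step one produces "tneargg"; step two turns that into "tgngera".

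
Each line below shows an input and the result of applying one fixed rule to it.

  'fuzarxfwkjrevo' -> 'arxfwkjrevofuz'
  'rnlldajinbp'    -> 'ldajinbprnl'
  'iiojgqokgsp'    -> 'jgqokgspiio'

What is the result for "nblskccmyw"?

Looking at the pairs, the operation is to move the first 3 characters to the end (rotate left by 3).
Doing the same to "nblskccmyw": "skccmywnbl".

skccmywnbl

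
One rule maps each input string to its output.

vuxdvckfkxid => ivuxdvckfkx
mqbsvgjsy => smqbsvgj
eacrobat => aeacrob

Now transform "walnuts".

The pattern: delete the last character, then move the last character to the front.
Working it through for "walnuts": intermediate "walnut", final "twalnu".
(Check on "eacrobat": → "eacroba" → "aeacrob" ✓)

twalnu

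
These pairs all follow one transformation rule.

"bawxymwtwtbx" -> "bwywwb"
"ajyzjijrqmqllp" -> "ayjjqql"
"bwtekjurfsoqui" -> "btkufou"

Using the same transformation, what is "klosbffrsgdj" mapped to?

kobfsd

Rule — keep every other character starting from the first (positions 1st, 3rd, 5th, ...).
Applying that to "klosbffrsgdj" gives "kobfsd".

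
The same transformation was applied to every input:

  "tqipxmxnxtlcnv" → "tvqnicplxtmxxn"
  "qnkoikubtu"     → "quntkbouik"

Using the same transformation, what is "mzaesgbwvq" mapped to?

Each output is the input with this applied: take characters alternately from the front and the back (1st, last, 2nd, 2nd-last, ...).
Doing the same to "mzaesgbwvq": "mqzvawebsg".

mqzvawebsg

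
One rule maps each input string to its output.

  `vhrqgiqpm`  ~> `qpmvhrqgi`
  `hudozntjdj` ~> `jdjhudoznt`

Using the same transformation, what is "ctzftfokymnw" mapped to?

Looking at the pairs, the operation is to move the last 3 characters to the front (rotate right by 3).
For "ctzftfokymnw" the result is "mnwctzftfoky".

mnwctzftfoky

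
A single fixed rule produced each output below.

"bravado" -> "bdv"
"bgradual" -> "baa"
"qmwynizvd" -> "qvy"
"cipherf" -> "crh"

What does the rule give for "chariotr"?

ctr

The pattern: take characters alternately from the front and the back (1st, last, 2nd, 2nd-last, ...), then keep one character in every 3, starting at position 1 (positions 1st, 4th, 7th, ...).
Applying both steps to "chariotr": "crhtaori", then "ctr".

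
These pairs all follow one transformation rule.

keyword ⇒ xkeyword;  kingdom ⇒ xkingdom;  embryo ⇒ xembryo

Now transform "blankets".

In each case the input is transformed by: prepend "x".
For "blankets" the result is "xblankets".

xblankets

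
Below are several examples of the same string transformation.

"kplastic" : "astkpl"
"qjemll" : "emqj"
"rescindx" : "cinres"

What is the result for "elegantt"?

Each output is the input with this applied: delete the last 2 characters, then swap the front and back halves of the string.
So "elegantt" becomes "ganele".

ganele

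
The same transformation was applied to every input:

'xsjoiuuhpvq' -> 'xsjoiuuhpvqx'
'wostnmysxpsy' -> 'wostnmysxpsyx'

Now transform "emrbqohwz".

emrbqohwzx

Rule — append "x".
"emrbqohwz" → "emrbqohwzx".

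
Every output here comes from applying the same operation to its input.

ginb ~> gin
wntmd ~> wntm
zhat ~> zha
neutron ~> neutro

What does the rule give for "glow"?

What's happening: delete the last character.
So "glow" becomes "glo".

glo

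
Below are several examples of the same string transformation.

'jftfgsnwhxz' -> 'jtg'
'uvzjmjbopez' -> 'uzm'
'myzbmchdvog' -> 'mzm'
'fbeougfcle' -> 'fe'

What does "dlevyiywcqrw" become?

dey

Each output is the input with this applied: keep every other character starting from the first (positions 1st, 3rd, 5th, ...), then delete the last 3 characters.
For "dlevyiywcqrw", step one produces "deyycr"; step two turns that into "dey".
(Check on "fbeougfcle": → "feufl" → "fe" ✓)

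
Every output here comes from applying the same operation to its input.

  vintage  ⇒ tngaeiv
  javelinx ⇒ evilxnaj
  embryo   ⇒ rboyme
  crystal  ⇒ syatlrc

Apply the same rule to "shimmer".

miemrhs

Looking at the pairs, the operation is to swap each adjacent pair of characters (1↔2, 3↔4, ...), then move the first 2 characters to the end (rotate left by 2).
Applying both steps to "shimmer": "hsmiemr", then "miemrhs".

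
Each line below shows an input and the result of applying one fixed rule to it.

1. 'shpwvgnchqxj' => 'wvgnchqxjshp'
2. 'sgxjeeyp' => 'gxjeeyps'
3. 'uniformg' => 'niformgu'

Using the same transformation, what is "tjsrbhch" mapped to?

In each case the input is transformed by: swap the front and back halves of the string, then move the last 3 characters to the front (rotate right by 3).
"tjsrbhch" → "bhchtjsr" → "jsrbhcht".

jsrbhcht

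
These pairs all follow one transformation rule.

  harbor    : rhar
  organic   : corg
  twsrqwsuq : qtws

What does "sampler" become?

rsam

The transformation: move the last character to the front, then keep only the first 4 characters.
Starting from "sampler": after the first operation, "rsample"; after the second, "rsam".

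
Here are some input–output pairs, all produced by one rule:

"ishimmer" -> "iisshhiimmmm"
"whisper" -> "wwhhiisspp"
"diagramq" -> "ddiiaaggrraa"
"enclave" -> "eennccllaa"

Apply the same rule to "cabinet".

What's happening: delete the last 2 characters, then double every character.
For "cabinet", step one produces "cabin"; step two turns that into "ccaabbiinn".

ccaabbiinn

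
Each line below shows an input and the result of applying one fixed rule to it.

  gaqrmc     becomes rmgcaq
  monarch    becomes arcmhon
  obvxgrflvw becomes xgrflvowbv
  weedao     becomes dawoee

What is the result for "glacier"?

ciegrla

In each case the input is transformed by: swap the first and last characters, then move the first 3 characters to the end (rotate left by 3).
Applying that to "glacier" gives "ciegrla".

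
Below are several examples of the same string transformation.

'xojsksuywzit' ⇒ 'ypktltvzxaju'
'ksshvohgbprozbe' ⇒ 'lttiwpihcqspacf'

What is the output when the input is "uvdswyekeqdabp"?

vwetxzflfrebcq

In each case the input is transformed by: shift every letter 1 place forward in the alphabet (wrapping around).
For "uvdswyekeqdabp" the result is "vwetxzflfrebcq".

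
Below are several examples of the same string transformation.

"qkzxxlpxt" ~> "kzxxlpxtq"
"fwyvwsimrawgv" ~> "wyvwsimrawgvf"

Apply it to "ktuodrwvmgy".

tuodrwvmgyk

What's happening: move the first character to the end.
On "ktuodrwvmgy" that produces "tuodrwvmgyk".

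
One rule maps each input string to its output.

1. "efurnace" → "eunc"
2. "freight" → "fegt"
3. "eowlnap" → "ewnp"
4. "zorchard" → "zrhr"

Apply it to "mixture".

mxue

What's happening: keep every other character starting from the first (positions 1st, 3rd, 5th, ...).
So "mixture" becomes "mxue".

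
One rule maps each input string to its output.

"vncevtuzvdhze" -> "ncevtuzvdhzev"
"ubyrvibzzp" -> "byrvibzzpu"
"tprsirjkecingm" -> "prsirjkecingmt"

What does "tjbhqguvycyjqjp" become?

Each output is the input with this applied: move the first character to the end.
For "tjbhqguvycyjqjp" the result is "jbhqguvycyjqjpt".

jbhqguvycyjqjpt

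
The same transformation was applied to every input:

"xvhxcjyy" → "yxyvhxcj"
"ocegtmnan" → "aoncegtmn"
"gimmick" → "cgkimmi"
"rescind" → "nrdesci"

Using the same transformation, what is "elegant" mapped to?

netlega

The transformation: swap the first and last characters, then move the last 2 characters to the front (rotate right by 2).
On "elegant" that produces "netlega".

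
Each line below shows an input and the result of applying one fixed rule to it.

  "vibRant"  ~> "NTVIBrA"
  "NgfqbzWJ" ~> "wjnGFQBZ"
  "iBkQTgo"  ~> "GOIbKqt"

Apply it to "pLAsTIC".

The pattern: flip the case of every letter, then move the last 2 characters to the front (rotate right by 2).
On "pLAsTIC" that produces "icPlaSt".
(Check on "iBkQTgo": → "IbKqtGO" → "GOIbKqt" ✓)

icPlaSt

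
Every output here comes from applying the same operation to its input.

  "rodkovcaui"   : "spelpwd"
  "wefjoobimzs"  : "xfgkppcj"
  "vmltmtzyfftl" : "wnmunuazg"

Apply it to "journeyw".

Each output is the input with this applied: delete the last 3 characters, then shift every letter 1 place forward in the alphabet (wrapping around).
Starting from "journeyw": after the first operation, "journ"; after the second, "kpvso".
(Check on "wefjoobimzs": → "wefjoobi" → "xfgkppcj" ✓)

kpvso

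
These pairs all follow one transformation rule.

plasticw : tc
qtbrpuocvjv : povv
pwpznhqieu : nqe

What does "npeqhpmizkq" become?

What's happening: delete the first 3 characters, then keep every other character starting from the second (positions 2nd, 4th, 6th, ...).
On "npeqhpmizkq": the first step gives "qhpmizkq", and the second then gives "hmzq".

hmzq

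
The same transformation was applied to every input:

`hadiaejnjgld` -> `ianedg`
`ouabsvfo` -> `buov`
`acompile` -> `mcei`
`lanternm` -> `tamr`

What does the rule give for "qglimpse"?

The rule is to keep every other character starting from the second (positions 2nd, 4th, 6th, ...), then swap each adjacent pair of characters (1↔2, 3↔4, ...).
"qglimpse" → "gipe" → "igep".

igep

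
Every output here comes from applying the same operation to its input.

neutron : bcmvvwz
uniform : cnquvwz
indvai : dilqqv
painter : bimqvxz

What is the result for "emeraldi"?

Looking at the pairs, the operation is to shift every letter 8 places forward in the alphabet (wrapping around), then sort the characters into alphabetical order.
Applying both steps to "emeraldi": "mumzitlq", then "ilmmqtuz".

ilmmqtuz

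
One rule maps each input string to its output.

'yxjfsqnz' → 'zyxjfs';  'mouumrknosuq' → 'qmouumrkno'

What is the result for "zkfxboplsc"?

czkfxbop

What's happening: move the last 3 characters to the front (rotate right by 3), then delete the first 2 characters.
For "zkfxboplsc" the result is "czkfxbop".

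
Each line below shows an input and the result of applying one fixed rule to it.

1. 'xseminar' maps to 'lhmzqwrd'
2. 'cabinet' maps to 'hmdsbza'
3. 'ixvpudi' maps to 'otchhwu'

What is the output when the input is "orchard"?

gzqcnqb

Each output is the input with this applied: shift every letter 1 place backward in the alphabet (wrapping around), then move the first 3 characters to the end (rotate left by 3).
Working it through for "orchard": intermediate "nqbgzqc", final "gzqcnqb".
(Check on "cabinet": → "bzahmds" → "hmdsbza" ✓)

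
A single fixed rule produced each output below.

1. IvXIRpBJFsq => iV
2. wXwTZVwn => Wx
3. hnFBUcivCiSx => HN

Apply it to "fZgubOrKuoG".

Fz

In each case the input is transformed by: flip the case of every letter, then keep only the first 2 characters.
Applying both steps to "fZgubOrKuoG": "FzGUBoRkUOg", then "Fz".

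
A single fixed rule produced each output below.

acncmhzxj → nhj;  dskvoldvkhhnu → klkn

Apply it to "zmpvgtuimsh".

ptm

Rule — keep one character in every 3, starting at position 3 (positions 3rd, 6th, 9th, ...).
Applying that to "zmpvgtuimsh" gives "ptm".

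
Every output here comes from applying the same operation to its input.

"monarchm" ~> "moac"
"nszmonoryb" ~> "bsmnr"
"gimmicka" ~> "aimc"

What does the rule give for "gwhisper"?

rwip

Each output is the input with this applied: keep every other character starting from the second (positions 2nd, 4th, 6th, ...), then move the last character to the front.
So "gwhisper" becomes "rwip".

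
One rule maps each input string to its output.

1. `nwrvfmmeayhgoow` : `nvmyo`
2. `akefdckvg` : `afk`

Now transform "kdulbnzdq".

The pattern: keep one character in every 3, starting at position 1 (positions 1st, 4th, 7th, ...).
So "kdulbnzdq" becomes "klz".

klz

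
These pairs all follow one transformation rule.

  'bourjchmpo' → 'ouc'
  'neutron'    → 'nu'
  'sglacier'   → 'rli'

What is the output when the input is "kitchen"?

Each output is the input with this applied: move the last 2 characters to the front (rotate right by 2), then keep one character in every 3, starting at position 2 (positions 2nd, 5th, 8th, ...).
Applying that to "kitchen" gives "nt".

nt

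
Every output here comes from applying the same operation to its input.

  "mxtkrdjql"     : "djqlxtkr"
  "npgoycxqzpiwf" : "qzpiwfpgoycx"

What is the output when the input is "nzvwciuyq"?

iuyqzvwc

What's happening: delete the first character, then swap the front and back halves of the string.
On "nzvwciuyq": the first step gives "zvwciuyq", and the second then gives "iuyqzvwc".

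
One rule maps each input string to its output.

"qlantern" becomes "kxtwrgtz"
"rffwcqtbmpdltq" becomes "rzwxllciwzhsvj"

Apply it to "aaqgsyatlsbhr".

hnxggwmyegzry

The rule is to move the last 3 characters to the front (rotate right by 3), then shift every letter 6 places forward in the alphabet (wrapping around).
"aaqgsyatlsbhr" → "bhraaqgsyatls" → "hnxggwmyegzry".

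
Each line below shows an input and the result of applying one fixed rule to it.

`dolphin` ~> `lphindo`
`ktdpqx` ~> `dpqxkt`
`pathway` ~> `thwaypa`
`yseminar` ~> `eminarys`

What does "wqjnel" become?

jnelwq

Each output is the input with this applied: move the first 2 characters to the end (rotate left by 2).
Applying that to "wqjnel" gives "jnelwq".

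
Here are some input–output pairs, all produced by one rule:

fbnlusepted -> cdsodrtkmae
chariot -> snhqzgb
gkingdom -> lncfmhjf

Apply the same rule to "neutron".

The pattern: reverse the string, then shift every letter 1 place backward in the alphabet (wrapping around).
Applying both steps to "neutron": "nortuen", then "mnqstdm".

mnqstdm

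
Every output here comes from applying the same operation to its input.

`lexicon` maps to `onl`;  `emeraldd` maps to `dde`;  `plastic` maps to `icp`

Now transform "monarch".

Looking at the pairs, the operation is to move the last 2 characters to the front (rotate right by 2), then keep only the first 3 characters.
Applying both steps to "monarch": "chmonar", then "chm".

chm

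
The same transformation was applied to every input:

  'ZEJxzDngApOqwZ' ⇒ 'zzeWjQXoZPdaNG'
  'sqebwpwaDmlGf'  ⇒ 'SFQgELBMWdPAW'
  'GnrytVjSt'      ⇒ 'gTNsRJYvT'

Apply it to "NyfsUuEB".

Rule — flip the case of every letter, then take characters alternately from the front and the back (1st, last, 2nd, 2nd-last, ...).
"NyfsUuEB" → "nbYeFUSu".
(Check on "sqebwpwaDmlGf": → "SQEBWPWAdMLgF" → "SFQgELBMWdPAW" ✓)

nbYeFUSu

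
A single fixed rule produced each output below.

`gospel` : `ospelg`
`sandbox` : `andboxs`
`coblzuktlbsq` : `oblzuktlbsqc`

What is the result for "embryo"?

mbryoe

In each case the input is transformed by: move the first character to the end.
For "embryo" the result is "mbryoe".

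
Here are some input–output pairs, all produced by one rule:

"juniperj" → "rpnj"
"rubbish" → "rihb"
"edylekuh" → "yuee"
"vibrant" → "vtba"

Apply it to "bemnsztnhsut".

utsmhb

The pattern: keep every other character starting from the first (positions 1st, 3rd, 5th, ...), then sort the characters into reverse alphabetical order.
"bemnsztnhsut" → "bmsthu" → "utsmhb".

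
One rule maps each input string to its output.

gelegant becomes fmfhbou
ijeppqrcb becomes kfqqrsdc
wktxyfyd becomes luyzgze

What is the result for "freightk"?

sfjhiul

The transformation: delete the first character, then shift every letter 1 place forward in the alphabet (wrapping around).
Starting from "freightk": after the first operation, "reightk"; after the second, "sfjhiul".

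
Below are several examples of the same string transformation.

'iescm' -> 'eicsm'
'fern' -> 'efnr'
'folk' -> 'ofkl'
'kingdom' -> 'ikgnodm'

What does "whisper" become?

hwsiepr

Looking at the pairs, the operation is to swap each adjacent pair of characters (1↔2, 3↔4, ...).
So "whisper" becomes "hwsiepr".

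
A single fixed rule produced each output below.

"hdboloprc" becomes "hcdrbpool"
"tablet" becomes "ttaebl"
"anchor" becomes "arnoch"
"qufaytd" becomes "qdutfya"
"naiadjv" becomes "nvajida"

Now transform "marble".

The rule is to take characters alternately from the front and the back (1st, last, 2nd, 2nd-last, ...).
For "marble" the result is "mealrb".

mealrb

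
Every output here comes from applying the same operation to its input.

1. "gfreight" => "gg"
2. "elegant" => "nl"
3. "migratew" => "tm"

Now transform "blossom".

ol

Looking at the pairs, the operation is to move the first 3 characters to the end (rotate left by 3), then keep one character in every 3, starting at position 3 (positions 3rd, 6th, 9th, ...).
For "blossom", step one produces "ssomblo"; step two turns that into "ol".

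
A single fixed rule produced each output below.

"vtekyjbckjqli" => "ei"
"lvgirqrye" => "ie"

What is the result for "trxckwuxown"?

uo

The transformation: keep only the vowels.
"trxckwuxown" → "uo".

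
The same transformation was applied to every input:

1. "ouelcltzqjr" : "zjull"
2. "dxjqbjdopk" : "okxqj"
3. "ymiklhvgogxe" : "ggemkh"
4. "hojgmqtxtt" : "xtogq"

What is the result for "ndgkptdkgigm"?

Looking at the pairs, the operation is to keep every other character starting from the second (positions 2nd, 4th, 6th, ...), then move the first 3 characters to the end (rotate left by 3).
Doing the same to "ndgkptdkgigm": "kimdkt".

kimdkt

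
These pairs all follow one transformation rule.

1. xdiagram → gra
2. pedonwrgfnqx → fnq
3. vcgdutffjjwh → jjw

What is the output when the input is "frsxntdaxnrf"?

Each output is the input with this applied: move the last character to the front, then keep only the last 3 characters.
Applying both steps to "frsxntdaxnrf": "ffrsxntdaxnr", then "xnr".

xnr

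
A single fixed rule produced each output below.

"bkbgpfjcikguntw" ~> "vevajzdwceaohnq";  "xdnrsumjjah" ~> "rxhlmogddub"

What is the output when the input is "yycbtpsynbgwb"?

sswvnjmshvaqv

In each case the input is transformed by: shift every letter 6 places backward in the alphabet (wrapping around).
Applying that to "yycbtpsynbgwb" gives "sswvnjmshvaqv".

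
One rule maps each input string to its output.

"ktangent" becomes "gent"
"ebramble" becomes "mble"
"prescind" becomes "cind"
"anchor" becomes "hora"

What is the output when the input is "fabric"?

Looking at the pairs, the operation is to swap the front and back halves of the string, then keep only the first 4 characters.
For "fabric", step one produces "ricfab"; step two turns that into "ricf".
(Check on "ebramble": → "mbleebra" → "mble" ✓)

ricf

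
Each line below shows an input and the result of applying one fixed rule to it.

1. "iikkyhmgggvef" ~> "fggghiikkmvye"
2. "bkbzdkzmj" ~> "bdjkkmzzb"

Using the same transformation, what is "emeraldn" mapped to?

deelmnra

What's happening: sort the characters into alphabetical order, then move the first character to the end.
For "emeraldn" the result is "deelmnra".
(Check on "iikkyhmgggvef": → "efggghiikkmvy" → "fggghiikkmvye" ✓)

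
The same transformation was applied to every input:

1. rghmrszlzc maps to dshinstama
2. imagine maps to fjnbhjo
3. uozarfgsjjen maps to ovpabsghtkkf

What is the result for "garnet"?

Looking at the pairs, the operation is to shift every letter 1 place forward in the alphabet (wrapping around), then move the last character to the front.
"garnet" → "hbsofu" → "uhbsof".

uhbsof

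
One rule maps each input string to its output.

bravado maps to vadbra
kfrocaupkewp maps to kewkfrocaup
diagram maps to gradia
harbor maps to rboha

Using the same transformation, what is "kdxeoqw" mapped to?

eoqkdx

The rule is to delete the last character, then move the last 3 characters to the front (rotate right by 3).
"kdxeoqw" → "kdxeoq" → "eoqkdx".
(Check on "kfrocaupkewp": → "kfrocaupkew" → "kewkfrocaup" ✓)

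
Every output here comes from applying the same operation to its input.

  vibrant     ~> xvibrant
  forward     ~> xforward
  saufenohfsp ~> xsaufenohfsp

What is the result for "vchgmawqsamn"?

xvchgmawqsamn

The rule is to prepend "x".
On "vchgmawqsamn" that produces "xvchgmawqsamn".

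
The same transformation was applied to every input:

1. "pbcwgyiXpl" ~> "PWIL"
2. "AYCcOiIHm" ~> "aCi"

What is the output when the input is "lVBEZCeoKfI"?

The rule is to flip the case of every letter, then keep one character in every 3, starting at position 1 (positions 1st, 4th, 7th, ...).
Starting from "lVBEZCeoKfI": after the first operation, "LvbezcEOkFi"; after the second, "LeEF".

LeEF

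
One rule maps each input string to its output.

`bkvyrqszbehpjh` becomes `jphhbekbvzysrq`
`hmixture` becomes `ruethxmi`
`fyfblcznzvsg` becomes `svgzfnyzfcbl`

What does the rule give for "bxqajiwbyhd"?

The transformation: move the last 2 characters to the front (rotate right by 2), then take characters alternately from the front and the back (1st, last, 2nd, 2nd-last, ...).
Doing the same to "bxqajiwbyhd": "hydbbwxiqja".

hydbbwxiqja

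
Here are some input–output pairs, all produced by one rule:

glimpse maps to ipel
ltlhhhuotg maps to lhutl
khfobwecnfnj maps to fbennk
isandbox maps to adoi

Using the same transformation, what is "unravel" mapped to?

rvln

Looking at the pairs, the operation is to move the first 2 characters to the end (rotate left by 2), then keep every other character starting from the first (positions 1st, 3rd, 5th, ...).
Working it through for "unravel": intermediate "ravelun", final "rvln".
(Check on "khfobwecnfnj": → "fobwecnfnjkh" → "fbennk" ✓)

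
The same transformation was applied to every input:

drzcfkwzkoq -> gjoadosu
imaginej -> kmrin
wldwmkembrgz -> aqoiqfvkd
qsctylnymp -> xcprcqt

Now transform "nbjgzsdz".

In each case the input is transformed by: delete the first 3 characters, then shift every letter 4 places forward in the alphabet (wrapping around).
For "nbjgzsdz", step one produces "gzsdz"; step two turns that into "kdwhd".

kdwhd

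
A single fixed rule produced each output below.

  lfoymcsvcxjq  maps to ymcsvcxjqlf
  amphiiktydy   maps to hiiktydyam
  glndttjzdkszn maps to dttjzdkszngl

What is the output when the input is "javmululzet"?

mululzetja

The rule is to move the first 3 characters to the end (rotate left by 3), then delete the last character.
Doing the same to "javmululzet": "mululzetja".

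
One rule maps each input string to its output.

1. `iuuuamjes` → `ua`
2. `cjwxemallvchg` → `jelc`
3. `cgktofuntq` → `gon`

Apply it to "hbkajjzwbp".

bjw

Each output is the input with this applied: delete the last 2 characters, then keep one character in every 3, starting at position 2 (positions 2nd, 5th, 8th, ...).
On "hbkajjzwbp": the first step gives "hbkajjzw", and the second then gives "bjw".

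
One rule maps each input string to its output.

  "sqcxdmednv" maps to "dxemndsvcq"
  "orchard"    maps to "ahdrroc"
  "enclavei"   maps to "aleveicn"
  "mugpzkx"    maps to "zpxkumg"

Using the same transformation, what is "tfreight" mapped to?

The rule is to move the first 3 characters to the end (rotate left by 3), then swap each adjacent pair of characters (1↔2, 3↔4, ...).
For "tfreight" the result is "iehgttrf".

iehgttrf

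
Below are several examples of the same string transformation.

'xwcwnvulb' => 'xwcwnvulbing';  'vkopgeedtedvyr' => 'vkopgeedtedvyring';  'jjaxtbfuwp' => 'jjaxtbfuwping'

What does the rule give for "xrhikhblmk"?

In each case the input is transformed by: append "ing".
So "xrhikhblmk" becomes "xrhikhblmking".

xrhikhblmking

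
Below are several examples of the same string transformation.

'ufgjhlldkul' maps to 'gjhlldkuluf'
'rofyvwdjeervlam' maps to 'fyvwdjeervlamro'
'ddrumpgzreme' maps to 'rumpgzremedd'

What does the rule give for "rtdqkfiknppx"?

The rule is to move the first 2 characters to the end (rotate left by 2).
Doing the same to "rtdqkfiknppx": "dqkfiknppxrt".

dqkfiknppxrt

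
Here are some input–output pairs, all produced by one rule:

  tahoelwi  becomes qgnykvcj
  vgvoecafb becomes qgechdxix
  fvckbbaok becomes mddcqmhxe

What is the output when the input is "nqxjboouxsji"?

ldqqwzulkpsz

Each output is the input with this applied: move the first 3 characters to the end (rotate left by 3), then shift every letter 2 places forward in the alphabet (wrapping around).
On "nqxjboouxsji" that produces "ldqqwzulkpsz".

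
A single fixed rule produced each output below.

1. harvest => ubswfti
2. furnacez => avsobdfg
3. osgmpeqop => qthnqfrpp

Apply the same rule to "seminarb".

cfnjobst

The transformation: swap the first and last characters, then shift every letter 1 place forward in the alphabet (wrapping around).
Applying that to "seminarb" gives "cfnjobst".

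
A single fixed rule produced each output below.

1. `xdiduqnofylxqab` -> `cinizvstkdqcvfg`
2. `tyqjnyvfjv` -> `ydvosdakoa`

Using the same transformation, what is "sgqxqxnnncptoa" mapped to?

xlvcvcssshuytf

The rule is to shift every letter 5 places forward in the alphabet (wrapping around).
Doing the same to "sgqxqxnnncptoa": "xlvcvcssshuytf".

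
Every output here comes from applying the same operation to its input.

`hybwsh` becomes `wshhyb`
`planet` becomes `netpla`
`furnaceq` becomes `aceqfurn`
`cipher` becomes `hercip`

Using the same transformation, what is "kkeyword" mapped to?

wordkkey

The transformation: swap the front and back halves of the string.
For "kkeyword" the result is "wordkkey".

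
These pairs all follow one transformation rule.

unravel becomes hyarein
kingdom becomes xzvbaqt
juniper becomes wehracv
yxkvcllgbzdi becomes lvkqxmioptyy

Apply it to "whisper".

jeurvcf

What's happening: shift every letter 13 places forward in the alphabet (wrapping around) — i.e. ROT13, then take characters alternately from the front and the back (1st, last, 2nd, 2nd-last, ...).
Starting from "whisper": after the first operation, "juvfcre"; after the second, "jeurvcf".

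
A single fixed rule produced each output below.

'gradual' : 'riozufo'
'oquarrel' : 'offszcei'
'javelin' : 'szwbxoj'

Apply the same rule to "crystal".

Looking at the pairs, the operation is to shift every letter 12 places backward in the alphabet (wrapping around), then move the first 3 characters to the end (rotate left by 3).
For "crystal" the result is "ghozqfm".

ghozqfm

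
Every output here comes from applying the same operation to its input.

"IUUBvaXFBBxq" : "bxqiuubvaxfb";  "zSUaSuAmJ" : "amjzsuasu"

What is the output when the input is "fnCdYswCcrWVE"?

The pattern: move the last 3 characters to the front (rotate right by 3), then convert every letter to lowercase.
On "fnCdYswCcrWVE": the first step gives "WVEfnCdYswCcr", and the second then gives "wvefncdyswccr".

wvefncdyswccr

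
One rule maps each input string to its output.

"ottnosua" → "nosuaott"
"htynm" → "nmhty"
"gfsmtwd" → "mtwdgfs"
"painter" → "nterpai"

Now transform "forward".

The pattern: move the first 3 characters to the end (rotate left by 3).
Doing the same to "forward": "wardfor".

wardfor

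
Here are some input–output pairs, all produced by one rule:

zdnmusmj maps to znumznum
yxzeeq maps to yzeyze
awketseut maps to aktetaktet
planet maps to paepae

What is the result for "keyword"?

kyodkyod

Each output is the input with this applied: keep every other character starting from the first (positions 1st, 3rd, 5th, ...), then write the whole string twice.
Applying both steps to "keyword": "kyod", then "kyodkyod".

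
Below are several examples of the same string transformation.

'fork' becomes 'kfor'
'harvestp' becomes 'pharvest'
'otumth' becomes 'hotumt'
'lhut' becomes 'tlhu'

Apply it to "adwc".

cadw

The transformation: move the last character to the front.
Applying that to "adwc" gives "cadw".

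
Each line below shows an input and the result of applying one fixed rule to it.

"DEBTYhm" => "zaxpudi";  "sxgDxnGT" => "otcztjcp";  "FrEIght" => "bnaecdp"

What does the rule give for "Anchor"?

In each case the input is transformed by: shift every letter 4 places backward in the alphabet (wrapping around), then convert every letter to lowercase.
Applying both steps to "Anchor": "Wjydkn", then "wjydkn".

wjydkn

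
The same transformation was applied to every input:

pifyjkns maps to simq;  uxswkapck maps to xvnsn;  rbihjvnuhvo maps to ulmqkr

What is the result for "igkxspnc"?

lnvq

What's happening: keep every other character starting from the first (positions 1st, 3rd, 5th, ...), then shift every letter 3 places forward in the alphabet (wrapping around).
Applying both steps to "igkxspnc": "iksn", then "lnvq".
(Check on "uxswkapck": → "uskpk" → "xvnsn" ✓)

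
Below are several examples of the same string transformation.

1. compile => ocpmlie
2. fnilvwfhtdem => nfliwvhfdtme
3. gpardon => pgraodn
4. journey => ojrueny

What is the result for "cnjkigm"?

Looking at the pairs, the operation is to swap each adjacent pair of characters (1↔2, 3↔4, ...).
On "cnjkigm" that produces "nckjgim".

nckjgim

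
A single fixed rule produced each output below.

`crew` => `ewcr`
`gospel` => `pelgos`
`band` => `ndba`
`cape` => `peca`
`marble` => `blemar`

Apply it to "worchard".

hardworc

Each output is the input with this applied: swap the front and back halves of the string.
So "worchard" becomes "hardworc".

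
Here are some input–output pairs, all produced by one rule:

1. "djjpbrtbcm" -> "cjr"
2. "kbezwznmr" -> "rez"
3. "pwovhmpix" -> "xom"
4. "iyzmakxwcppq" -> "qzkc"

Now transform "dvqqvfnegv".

The rule is to keep one character in every 3, starting at position 3 (positions 3rd, 6th, 9th, ...), then move the last character to the front.
On "dvqqvfnegv": the first step gives "qfg", and the second then gives "gqf".
(Check on "pwovhmpix": → "omx" → "xom" ✓)

gqf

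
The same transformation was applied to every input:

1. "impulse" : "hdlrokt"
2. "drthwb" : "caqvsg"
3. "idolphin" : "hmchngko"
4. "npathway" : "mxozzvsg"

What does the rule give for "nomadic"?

mbnhlcz

Rule — take characters alternately from the front and the back (1st, last, 2nd, 2nd-last, ...), then shift every letter 1 place backward in the alphabet (wrapping around).
Starting from "nomadic": after the first operation, "ncoimda"; after the second, "mbnhlcz".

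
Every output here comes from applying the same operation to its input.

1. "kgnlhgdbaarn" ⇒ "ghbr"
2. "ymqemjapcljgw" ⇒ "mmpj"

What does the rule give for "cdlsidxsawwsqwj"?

The pattern: keep one character in every 3, starting at position 2 (positions 2nd, 5th, 8th, ...).
"cdlsidxsawwsqwj" → "disww".

disww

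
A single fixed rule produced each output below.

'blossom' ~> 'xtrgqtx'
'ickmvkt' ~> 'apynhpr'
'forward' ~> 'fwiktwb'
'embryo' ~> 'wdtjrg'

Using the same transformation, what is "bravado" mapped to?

fitgwfa

What's happening: shift every letter 5 places forward in the alphabet (wrapping around), then move the last 3 characters to the front (rotate right by 3).
For "bravado", step one produces "gwfafit"; step two turns that into "fitgwfa".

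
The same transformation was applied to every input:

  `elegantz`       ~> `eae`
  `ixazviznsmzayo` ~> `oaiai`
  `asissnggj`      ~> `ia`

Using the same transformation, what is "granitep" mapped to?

What's happening: swap the first and last characters, then keep only the vowels.
On "granitep" that produces "aie".
(Check on "ixazviznsmzayo": → "oxazviznsmzayi" → "oaiai" ✓)

aie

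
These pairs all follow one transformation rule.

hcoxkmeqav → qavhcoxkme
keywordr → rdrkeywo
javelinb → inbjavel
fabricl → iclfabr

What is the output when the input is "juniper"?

Rule — move the last 3 characters to the front (rotate right by 3).
On "juniper" that produces "perjuni".

perjuni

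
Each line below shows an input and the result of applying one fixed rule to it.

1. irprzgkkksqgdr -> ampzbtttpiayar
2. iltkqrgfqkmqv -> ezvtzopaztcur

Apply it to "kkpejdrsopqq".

zzyxbamsnytt

The pattern: reverse the string, then shift every letter 9 places forward in the alphabet (wrapping around).
Working it through for "kkpejdrsopqq": intermediate "qqposrdjepkk", final "zzyxbamsnytt".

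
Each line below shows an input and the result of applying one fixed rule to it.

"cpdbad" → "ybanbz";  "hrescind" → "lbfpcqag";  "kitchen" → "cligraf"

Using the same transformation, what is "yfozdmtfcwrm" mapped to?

pkwdmxbkrdau

What's happening: shift every letter 2 places backward in the alphabet (wrapping around), then move the last 2 characters to the front (rotate right by 2).
Applying both steps to "yfozdmtfcwrm": "wdmxbkrdaupk", then "pkwdmxbkrdau".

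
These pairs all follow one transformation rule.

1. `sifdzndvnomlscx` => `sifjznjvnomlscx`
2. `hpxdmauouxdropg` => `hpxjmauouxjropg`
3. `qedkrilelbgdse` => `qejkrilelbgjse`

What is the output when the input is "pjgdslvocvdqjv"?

pjgjslvocvjqjv

The transformation: replace every "d" with "j".
Doing the same to "pjgdslvocvdqjv": "pjgjslvocvjqjv".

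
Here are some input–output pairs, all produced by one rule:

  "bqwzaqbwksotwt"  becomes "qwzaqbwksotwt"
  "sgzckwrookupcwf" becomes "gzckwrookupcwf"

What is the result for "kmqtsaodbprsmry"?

In each case the input is transformed by: delete the first character.
On "kmqtsaodbprsmry" that produces "mqtsaodbprsmry".

mqtsaodbprsmry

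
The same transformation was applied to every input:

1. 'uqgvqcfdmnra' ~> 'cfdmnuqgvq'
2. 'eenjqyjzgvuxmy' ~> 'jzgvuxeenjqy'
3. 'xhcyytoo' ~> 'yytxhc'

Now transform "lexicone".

icolex

What's happening: delete the last 2 characters, then swap the front and back halves of the string.
For "lexicone", step one produces "lexico"; step two turns that into "icolex".
(Check on "xhcyytoo": → "xhcyyt" → "yytxhc" ✓)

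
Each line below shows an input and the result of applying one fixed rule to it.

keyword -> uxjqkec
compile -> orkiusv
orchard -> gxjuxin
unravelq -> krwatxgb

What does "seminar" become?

tgxykso

The pattern: move the last 3 characters to the front (rotate right by 3), then shift every letter 6 places forward in the alphabet (wrapping around).
On "seminar": the first step gives "narsemi", and the second then gives "tgxykso".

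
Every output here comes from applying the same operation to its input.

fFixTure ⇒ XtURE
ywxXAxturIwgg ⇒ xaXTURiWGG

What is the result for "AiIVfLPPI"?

vFlppi

Looking at the pairs, the operation is to flip the case of every letter, then delete the first 3 characters.
For "AiIVfLPPI", step one produces "aIivFlppi"; step two turns that into "vFlppi".
(Check on "fFixTure": → "FfIXtURE" → "XtURE" ✓)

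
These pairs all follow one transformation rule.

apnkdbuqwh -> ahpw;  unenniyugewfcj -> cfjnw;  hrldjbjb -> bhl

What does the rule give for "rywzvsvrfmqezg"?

emrvz

The transformation: sort the characters into alphabetical order, then keep one character in every 3, starting at position 1 (positions 1st, 4th, 7th, ...).
For "rywzvsvrfmqezg", step one produces "efgmqrrsvvwyzz"; step two turns that into "emrvz".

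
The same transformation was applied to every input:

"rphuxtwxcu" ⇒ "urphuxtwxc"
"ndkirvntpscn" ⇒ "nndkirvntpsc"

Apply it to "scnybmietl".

The pattern: move the last character to the front.
Applying that to "scnybmietl" gives "lscnybmiet".

lscnybmiet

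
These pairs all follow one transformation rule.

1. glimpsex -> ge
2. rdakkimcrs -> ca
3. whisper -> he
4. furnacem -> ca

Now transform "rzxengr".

ge

The pattern: sort the characters into reverse alphabetical order, then keep only the last 2 characters.
Applying both steps to "rzxengr": "zxrrnge", then "ge".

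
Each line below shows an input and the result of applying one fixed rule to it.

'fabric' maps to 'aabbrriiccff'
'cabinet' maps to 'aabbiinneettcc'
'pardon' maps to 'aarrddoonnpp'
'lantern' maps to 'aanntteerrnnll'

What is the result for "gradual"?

The transformation: double every character, then move the first 2 characters to the end (rotate left by 2).
"gradual" → "ggrraadduuaall" → "rraadduuaallgg".
(Check on "fabric": → "ffaabbrriicc" → "aabbrriiccff" ✓)

rraadduuaallgg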